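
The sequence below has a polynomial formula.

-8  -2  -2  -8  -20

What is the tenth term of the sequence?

First differences: 6 , 0 , -6 , -12
Second differences: -6 , -6 , -6
The second differences are constant (-6).
-12 − 6 = -18;  -20 − 18 = -38
-18 − 6 = -24;  -38 − 24 = -62
-24 − 6 = -30;  -62 − 30 = -92
-30 − 6 = -36;  -92 − 36 = -128
-36 − 6 = -42;  -128 − 42 = -170

-170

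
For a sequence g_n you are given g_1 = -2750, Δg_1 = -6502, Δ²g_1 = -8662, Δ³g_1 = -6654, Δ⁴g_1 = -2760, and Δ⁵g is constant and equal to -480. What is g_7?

-349052

Build the table forward from the leading diagonal:
D5: -480  -480  -480  -480  -480  -480  -480
D4: -2760  -3240  -3720  -4200  -4680  -5160  -5640
D3: -6654  -9414  -12654  -16374  -20574  -25254  -30414
D2: -8662  -15316  -24730  -37384  -53758  -74332  -99586
D1: -6502  -15164  -30480  -55210  -92594  -146352  -220684
g: -2750  -9252  -24416  -54896  -110106  -202700  -349052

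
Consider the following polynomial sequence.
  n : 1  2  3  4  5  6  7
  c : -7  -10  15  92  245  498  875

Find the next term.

1400

D1: -3, 25, 77, 153, 253, 377
D2: 28, 52, 76, 100, 124
D3: 24, 24, 24, 24
The third differences are constant (24).
124 + 24 = 148;  377 + 148 = 525;  875 + 525 = 1400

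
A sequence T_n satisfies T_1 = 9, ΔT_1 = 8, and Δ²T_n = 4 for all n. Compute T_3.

Build the table forward from the leading diagonal:
D2: 4  4  4
D1: 8  12  16
T: 9  17  29

29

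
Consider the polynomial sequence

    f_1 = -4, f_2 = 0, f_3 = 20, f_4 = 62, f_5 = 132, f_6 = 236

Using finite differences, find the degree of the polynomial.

3

First differences: 4, 20, 42, 70, 104
Second differences: 16, 22, 28, 34
Third differences: 6, 6, 6
The third differences are constant, so the polynomial has degree 3.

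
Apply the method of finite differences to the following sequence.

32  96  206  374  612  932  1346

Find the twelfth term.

64 , 110 , 168 , 238 , 320 , 414
46 , 58 , 70 , 82 , 94
12 , 12 , 12 , 12
The third differences are constant (12).
94 + 12 = 106;  414 + 106 = 520;  1346 + 520 = 1866
106 + 12 = 118;  520 + 118 = 638;  1866 + 638 = 2504
118 + 12 = 130;  638 + 130 = 768;  2504 + 768 = 3272
130 + 12 = 142;  768 + 142 = 910;  3272 + 910 = 4182
142 + 12 = 154;  910 + 154 = 1064;  4182 + 1064 = 5246

5246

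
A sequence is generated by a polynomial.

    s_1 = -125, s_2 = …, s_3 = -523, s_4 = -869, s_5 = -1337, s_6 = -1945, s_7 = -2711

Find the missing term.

-281

Using the last 5 terms:
-346, -468, -608, -766
-122, -140, -158
-18, -18
Constant third difference = -18.
Extend backward: -122 + 18 = -104;  -346 + 104 = -242;  -523 + 242 = -281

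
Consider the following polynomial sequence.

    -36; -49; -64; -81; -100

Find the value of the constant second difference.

-2

Δ: -13, -15, -17, -19
Δ²: -2, -2, -2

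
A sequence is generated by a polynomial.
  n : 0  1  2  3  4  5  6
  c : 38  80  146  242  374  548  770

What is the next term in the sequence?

1046

First differences: 42, 66, 96, 132, 174, 222
Second differences: 24, 30, 36, 42, 48
Third differences: 6, 6, 6, 6
Third differences constant at 6.
48 + 6 = 54;  222 + 54 = 276;  770 + 276 = 1046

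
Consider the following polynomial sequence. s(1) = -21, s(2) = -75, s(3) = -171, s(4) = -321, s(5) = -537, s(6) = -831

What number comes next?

-54, -96, -150, -216, -294
-42, -54, -66, -78
-12, -12, -12
Third differences constant at -12.
-78 − 12 = -90;  -294 − 90 = -384;  -831 − 384 = -1215

-1215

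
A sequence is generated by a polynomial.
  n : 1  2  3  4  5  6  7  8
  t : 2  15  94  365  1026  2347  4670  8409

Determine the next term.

First differences: 13, 79, 271, 661, 1321, 2323, 3739
Second differences: 66, 192, 390, 660, 1002, 1416
Third differences: 126, 198, 270, 342, 414
Fourth differences: 72, 72, 72, 72
Constant fourth difference = 72, so extend:
414 + 72 = 486;  1416 + 486 = 1902;  3739 + 1902 = 5641;  8409 + 5641 = 14050

14050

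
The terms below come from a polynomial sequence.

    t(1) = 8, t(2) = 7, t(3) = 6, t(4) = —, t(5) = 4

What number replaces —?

5

Using the first 3 terms:
First differences: -1  -1
Constant first difference = -1.
Extend forward: 6 − 1 = 5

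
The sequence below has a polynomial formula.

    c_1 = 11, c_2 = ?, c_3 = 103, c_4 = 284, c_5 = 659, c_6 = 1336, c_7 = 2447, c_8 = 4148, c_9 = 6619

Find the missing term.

32

Using the last 7 terms:
D1: 181  375  677  1111  1701  2471
D2: 194  302  434  590  770
D3: 108  132  156  180
D4: 24  24  24
Constant fourth difference = 24.
Extend backward: 108 − 24 = 84;  194 − 84 = 110;  181 − 110 = 71;  103 − 71 = 32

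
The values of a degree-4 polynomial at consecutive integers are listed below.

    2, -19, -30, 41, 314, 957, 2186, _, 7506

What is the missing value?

4265

Using the first 7 terms:
-21  -11  71  273  643  1229
10  82  202  370  586
72  120  168  216
48  48  48
Constant fourth difference = 48.
Extend forward: 216 + 48 = 264;  586 + 264 = 850;  1229 + 850 = 2079;  2186 + 2079 = 4265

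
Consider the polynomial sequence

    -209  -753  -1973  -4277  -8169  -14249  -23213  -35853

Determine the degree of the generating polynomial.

4

-544, -1220, -2304, -3892, -6080, -8964, -12640
-676, -1084, -1588, -2188, -2884, -3676
-408, -504, -600, -696, -792
-96, -96, -96, -96
The fourth differences are constant, so the polynomial has degree 4.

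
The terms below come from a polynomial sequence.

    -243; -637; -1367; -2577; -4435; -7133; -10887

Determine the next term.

Δ: -394, -730, -1210, -1858, -2698, -3754
Δ²: -336, -480, -648, -840, -1056
Δ³: -144, -168, -192, -216
Δ⁴: -24, -24, -24
Fourth differences constant at -24.
-216 − 24 = -240;  -1056 − 240 = -1296;  -3754 − 1296 = -5050;  -10887 − 5050 = -15937

-15937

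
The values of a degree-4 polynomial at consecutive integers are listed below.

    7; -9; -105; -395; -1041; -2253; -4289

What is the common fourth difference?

D1: -16, -96, -290, -646, -1212, -2036
D2: -80, -194, -356, -566, -824
D3: -114, -162, -210, -258
D4: -48, -48, -48

-48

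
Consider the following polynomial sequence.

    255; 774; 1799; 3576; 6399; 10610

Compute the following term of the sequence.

Δ: 519, 1025, 1777, 2823, 4211
Δ²: 506, 752, 1046, 1388
Δ³: 246, 294, 342
Δ⁴: 48, 48
The fourth differences are constant (48).
342 + 48 = 390;  1388 + 390 = 1778;  4211 + 1778 = 5989;  10610 + 5989 = 16599

16599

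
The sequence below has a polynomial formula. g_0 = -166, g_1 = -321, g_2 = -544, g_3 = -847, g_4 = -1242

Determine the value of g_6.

Δ: -155 , -223 , -303 , -395
Δ²: -68 , -80 , -92
Δ³: -12 , -12
The third differences are constant (-12).
-92 − 12 = -104;  -395 − 104 = -499;  -1242 − 499 = -1741
-104 − 12 = -116;  -499 − 116 = -615;  -1741 − 615 = -2356

-2356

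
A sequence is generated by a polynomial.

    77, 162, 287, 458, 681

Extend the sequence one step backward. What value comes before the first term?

26

85, 125, 171, 223
40, 46, 52
6, 6
The third differences are constant at 6.
Work back: 40 − 6 = 34;  85 − 34 = 51;  77 − 51 = 26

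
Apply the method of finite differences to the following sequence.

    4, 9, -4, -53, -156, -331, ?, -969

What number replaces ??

Using the first 6 terms:
5  -13  -49  -103  -175
-18  -36  -54  -72
-18  -18  -18
Constant third difference = -18.
Extend forward: -72 − 18 = -90;  -175 − 90 = -265;  -331 − 265 = -596

-596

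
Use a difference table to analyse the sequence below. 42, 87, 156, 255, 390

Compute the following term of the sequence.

567

45, 69, 99, 135
24, 30, 36
6, 6
The third differences are constant (6).
36 + 6 = 42;  135 + 42 = 177;  390 + 177 = 567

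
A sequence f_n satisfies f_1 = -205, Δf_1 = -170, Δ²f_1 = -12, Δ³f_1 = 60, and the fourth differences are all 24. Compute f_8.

1293

Build the table forward from the leading diagonal:
Fourth differences: 24  24  24  24  24  24  24  24
Third differences: 60  84  108  132  156  180  204  228
Second differences: -12  48  132  240  372  528  708  912
First differences: -170  -182  -134  -2  238  610  1138  1846
f: -205  -375  -557  -691  -693  -455  155  1293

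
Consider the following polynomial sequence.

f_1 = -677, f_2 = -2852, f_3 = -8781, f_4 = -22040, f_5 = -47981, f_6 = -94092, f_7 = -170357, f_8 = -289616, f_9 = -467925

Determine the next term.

-724916

D1: -2175  -5929  -13259  -25941  -46111  -76265  -119259  -178309
D2: -3754  -7330  -12682  -20170  -30154  -42994  -59050
D3: -3576  -5352  -7488  -9984  -12840  -16056
D4: -1776  -2136  -2496  -2856  -3216
D5: -360  -360  -360  -360
The fifth differences are constant (-360).
-3216 − 360 = -3576;  -16056 − 3576 = -19632;  -59050 − 19632 = -78682;  -178309 − 78682 = -256991;  -467925 − 256991 = -724916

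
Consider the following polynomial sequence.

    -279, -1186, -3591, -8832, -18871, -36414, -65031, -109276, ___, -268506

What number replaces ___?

-174807

Using the first 8 terms:
Δ: -907, -2405, -5241, -10039, -17543, -28617, -44245
Δ²: -1498, -2836, -4798, -7504, -11074, -15628
Δ³: -1338, -1962, -2706, -3570, -4554
Δ⁴: -624, -744, -864, -984
Δ⁵: -120, -120, -120
Constant fifth difference = -120.
Extend forward: -984 − 120 = -1104;  -4554 − 1104 = -5658;  -15628 − 5658 = -21286;  -44245 − 21286 = -65531;  -109276 − 65531 = -174807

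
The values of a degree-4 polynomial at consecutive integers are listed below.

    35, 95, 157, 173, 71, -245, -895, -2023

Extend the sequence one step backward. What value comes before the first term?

1

D1: 60  62  16  -102  -316  -650  -1128
D2: 2  -46  -118  -214  -334  -478
D3: -48  -72  -96  -120  -144
D4: -24  -24  -24  -24
The fourth differences are constant at -24.
Work back: -48 + 24 = -24;  2 + 24 = 26;  60 − 26 = 34;  35 − 34 = 1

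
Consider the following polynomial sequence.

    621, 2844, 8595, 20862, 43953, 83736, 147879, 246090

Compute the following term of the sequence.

390357

D1: 2223, 5751, 12267, 23091, 39783, 64143, 98211
D2: 3528, 6516, 10824, 16692, 24360, 34068
D3: 2988, 4308, 5868, 7668, 9708
D4: 1320, 1560, 1800, 2040
D5: 240, 240, 240
Fifth differences constant at 240.
2040 + 240 = 2280;  9708 + 2280 = 11988;  34068 + 11988 = 46056;  98211 + 46056 = 144267;  246090 + 144267 = 390357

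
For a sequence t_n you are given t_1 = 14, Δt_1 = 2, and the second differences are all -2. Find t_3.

Build the table forward from the leading diagonal:
Δ²: -2  -2  -2
Δ: 2  0  -2
t: 14  16  16

16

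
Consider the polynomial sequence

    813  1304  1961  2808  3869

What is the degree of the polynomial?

3

Δ: 491, 657, 847, 1061
Δ²: 166, 190, 214
Δ³: 24, 24
The third differences are constant, so the polynomial has degree 3.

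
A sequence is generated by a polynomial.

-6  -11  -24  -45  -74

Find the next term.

First differences: -5  -13  -21  -29
Second differences: -8  -8  -8
Constant second difference = -8, so extend:
-29 − 8 = -37;  -74 − 37 = -111

-111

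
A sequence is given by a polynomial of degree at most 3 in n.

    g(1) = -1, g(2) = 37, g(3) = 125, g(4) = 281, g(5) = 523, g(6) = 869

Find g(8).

Δ: 38, 88, 156, 242, 346
Δ²: 50, 68, 86, 104
Δ³: 18, 18, 18
The third differences are constant (18).
104 + 18 = 122;  346 + 122 = 468;  869 + 468 = 1337
122 + 18 = 140;  468 + 140 = 608;  1337 + 608 = 1945

1945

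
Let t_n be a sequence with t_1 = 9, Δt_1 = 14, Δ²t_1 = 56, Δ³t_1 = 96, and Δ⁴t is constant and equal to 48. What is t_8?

Build the table forward from the leading diagonal:
D4: 48  48  48  48  48  48  48  48
D3: 96  144  192  240  288  336  384  432
D2: 56  152  296  488  728  1016  1352  1736
D1: 14  70  222  518  1006  1734  2750  4102
t: 9  23  93  315  833  1839  3573  6323

6323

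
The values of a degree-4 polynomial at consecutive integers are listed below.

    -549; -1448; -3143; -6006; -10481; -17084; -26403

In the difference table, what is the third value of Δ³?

-516

First differences: -899, -1695, -2863, -4475, -6603, -9319
Second differences: -796, -1168, -1612, -2128, -2716
Third differences: -372, -444, -516, -588
Fourth differences: -72, -72, -72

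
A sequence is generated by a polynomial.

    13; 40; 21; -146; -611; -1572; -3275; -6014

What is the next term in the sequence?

27 , -19 , -167 , -465 , -961 , -1703 , -2739
-46 , -148 , -298 , -496 , -742 , -1036
-102 , -150 , -198 , -246 , -294
-48 , -48 , -48 , -48
Constant fourth difference = -48, so extend:
-294 − 48 = -342;  -1036 − 342 = -1378;  -2739 − 1378 = -4117;  -6014 − 4117 = -10131

-10131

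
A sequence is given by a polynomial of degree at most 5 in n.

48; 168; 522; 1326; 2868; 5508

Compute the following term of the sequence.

9678

120 , 354 , 804 , 1542 , 2640
234 , 450 , 738 , 1098
216 , 288 , 360
72 , 72
The fourth differences are constant (72).
360 + 72 = 432;  1098 + 432 = 1530;  2640 + 1530 = 4170;  5508 + 4170 = 9678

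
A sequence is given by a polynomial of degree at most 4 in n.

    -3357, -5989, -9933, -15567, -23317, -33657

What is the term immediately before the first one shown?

-1707

First differences: -2632, -3944, -5634, -7750, -10340
Second differences: -1312, -1690, -2116, -2590
Third differences: -378, -426, -474
Fourth differences: -48, -48
The fourth differences are constant at -48.
Work back: -378 + 48 = -330;  -1312 + 330 = -982;  -2632 + 982 = -1650;  -3357 + 1650 = -1707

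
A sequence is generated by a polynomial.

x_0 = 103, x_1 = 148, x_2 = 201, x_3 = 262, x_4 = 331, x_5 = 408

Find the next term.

493

First differences: 45, 53, 61, 69, 77
Second differences: 8, 8, 8, 8
Constant second difference = 8, so extend:
77 + 8 = 85;  408 + 85 = 493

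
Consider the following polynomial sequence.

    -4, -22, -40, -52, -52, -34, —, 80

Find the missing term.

Using the first 6 terms:
D1: -18, -18, -12, 0, 18
D2: 0, 6, 12, 18
D3: 6, 6, 6
Constant third difference = 6.
Extend forward: 18 + 6 = 24;  18 + 24 = 42;  -34 + 42 = 8

8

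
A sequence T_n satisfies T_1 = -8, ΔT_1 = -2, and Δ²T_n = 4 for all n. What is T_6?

22

Build the table forward from the leading diagonal:
D2: 4, 4, 4, 4, 4, 4
D1: -2, 2, 6, 10, 14, 18
T: -8, -10, -8, -2, 8, 22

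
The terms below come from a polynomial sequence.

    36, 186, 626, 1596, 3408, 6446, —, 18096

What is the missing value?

11166

Using the first 6 terms:
First differences: 150, 440, 970, 1812, 3038
Second differences: 290, 530, 842, 1226
Third differences: 240, 312, 384
Fourth differences: 72, 72
Constant fourth difference = 72.
Extend forward: 384 + 72 = 456;  1226 + 456 = 1682;  3038 + 1682 = 4720;  6446 + 4720 = 11166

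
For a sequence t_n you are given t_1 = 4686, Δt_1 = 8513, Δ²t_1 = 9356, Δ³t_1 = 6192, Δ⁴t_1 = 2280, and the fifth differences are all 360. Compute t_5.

Build the table forward from the leading diagonal:
Δ⁵: 360  360  360  360  360
Δ⁴: 2280  2640  3000  3360  3720
Δ³: 6192  8472  11112  14112  17472
Δ²: 9356  15548  24020  35132  49244
Δ: 8513  17869  33417  57437  92569
t: 4686  13199  31068  64485  121922

121922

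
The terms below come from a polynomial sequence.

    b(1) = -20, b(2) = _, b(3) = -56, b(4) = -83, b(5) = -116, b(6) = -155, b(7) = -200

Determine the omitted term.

-35

Using the last 5 terms:
First differences: -27  -33  -39  -45
Second differences: -6  -6  -6
Constant second difference = -6.
Extend backward: -27 + 6 = -21;  -56 + 21 = -35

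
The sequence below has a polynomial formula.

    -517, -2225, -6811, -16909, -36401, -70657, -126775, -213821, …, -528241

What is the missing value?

Using the first 8 terms:
-1708, -4586, -10098, -19492, -34256, -56118, -87046
-2878, -5512, -9394, -14764, -21862, -30928
-2634, -3882, -5370, -7098, -9066
-1248, -1488, -1728, -1968
-240, -240, -240
Constant fifth difference = -240.
Extend forward: -1968 − 240 = -2208;  -9066 − 2208 = -11274;  -30928 − 11274 = -42202;  -87046 − 42202 = -129248;  -213821 − 129248 = -343069

-343069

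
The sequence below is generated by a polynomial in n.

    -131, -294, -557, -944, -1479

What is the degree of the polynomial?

3

Δ: -163, -263, -387, -535
Δ²: -100, -124, -148
Δ³: -24, -24
The third differences are constant, so the polynomial has degree 3.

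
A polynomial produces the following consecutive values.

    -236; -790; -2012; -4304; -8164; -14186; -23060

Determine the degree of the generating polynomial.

4

D1: -554, -1222, -2292, -3860, -6022, -8874
D2: -668, -1070, -1568, -2162, -2852
D3: -402, -498, -594, -690
D4: -96, -96, -96
The fourth differences are constant, so the polynomial has degree 4.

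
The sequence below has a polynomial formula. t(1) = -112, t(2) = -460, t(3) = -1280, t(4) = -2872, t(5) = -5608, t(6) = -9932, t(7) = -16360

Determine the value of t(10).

-54508

First differences: -348 , -820 , -1592 , -2736 , -4324 , -6428
Second differences: -472 , -772 , -1144 , -1588 , -2104
Third differences: -300 , -372 , -444 , -516
Fourth differences: -72 , -72 , -72
Fourth differences constant at -72.
-516 − 72 = -588;  -2104 − 588 = -2692;  -6428 − 2692 = -9120;  -16360 − 9120 = -25480
-588 − 72 = -660;  -2692 − 660 = -3352;  -9120 − 3352 = -12472;  -25480 − 12472 = -37952
-660 − 72 = -732;  -3352 − 732 = -4084;  -12472 − 4084 = -16556;  -37952 − 16556 = -54508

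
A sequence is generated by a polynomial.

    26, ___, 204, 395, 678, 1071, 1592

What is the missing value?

87

Using the last 5 terms:
Δ: 191  283  393  521
Δ²: 92  110  128
Δ³: 18  18
Constant third difference = 18.
Extend backward: 92 − 18 = 74;  191 − 74 = 117;  204 − 117 = 87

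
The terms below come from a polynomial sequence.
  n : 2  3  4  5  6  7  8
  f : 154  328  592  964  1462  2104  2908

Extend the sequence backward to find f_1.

First differences: 174  264  372  498  642  804
Second differences: 90  108  126  144  162
Third differences: 18  18  18  18
The third differences are constant at 18.
Work back: 90 − 18 = 72;  174 − 72 = 102;  154 − 102 = 52

52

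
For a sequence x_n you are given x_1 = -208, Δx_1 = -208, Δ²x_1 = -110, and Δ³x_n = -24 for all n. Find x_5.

-1796

Build the table forward from the leading diagonal:
Third differences: -24, -24, -24, -24, -24
Second differences: -110, -134, -158, -182, -206
First differences: -208, -318, -452, -610, -792
x: -208, -416, -734, -1186, -1796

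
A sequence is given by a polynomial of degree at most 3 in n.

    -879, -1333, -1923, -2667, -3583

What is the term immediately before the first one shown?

-543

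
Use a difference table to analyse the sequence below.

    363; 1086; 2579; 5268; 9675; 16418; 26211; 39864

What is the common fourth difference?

96

D1: 723, 1493, 2689, 4407, 6743, 9793, 13653
D2: 770, 1196, 1718, 2336, 3050, 3860
D3: 426, 522, 618, 714, 810
D4: 96, 96, 96, 96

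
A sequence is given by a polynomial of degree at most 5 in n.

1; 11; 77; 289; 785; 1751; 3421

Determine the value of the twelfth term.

10, 66, 212, 496, 966, 1670
56, 146, 284, 470, 704
90, 138, 186, 234
48, 48, 48
The fourth differences are constant (48).
234 + 48 = 282;  704 + 282 = 986;  1670 + 986 = 2656;  3421 + 2656 = 6077
282 + 48 = 330;  986 + 330 = 1316;  2656 + 1316 = 3972;  6077 + 3972 = 10049
330 + 48 = 378;  1316 + 378 = 1694;  3972 + 1694 = 5666;  10049 + 5666 = 15715
378 + 48 = 426;  1694 + 426 = 2120;  5666 + 2120 = 7786;  15715 + 7786 = 23501
426 + 48 = 474;  2120 + 474 = 2594;  7786 + 2594 = 10380;  23501 + 10380 = 33881

33881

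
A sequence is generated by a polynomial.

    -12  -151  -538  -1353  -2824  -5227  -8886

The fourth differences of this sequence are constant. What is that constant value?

First differences: -139, -387, -815, -1471, -2403, -3659
Second differences: -248, -428, -656, -932, -1256
Third differences: -180, -228, -276, -324
Fourth differences: -48, -48, -48

-48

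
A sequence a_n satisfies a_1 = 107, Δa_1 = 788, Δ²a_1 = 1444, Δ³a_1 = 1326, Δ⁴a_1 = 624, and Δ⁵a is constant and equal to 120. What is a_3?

Build the table forward from the leading diagonal:
D5: 120, 120, 120
D4: 624, 744, 864
D3: 1326, 1950, 2694
D2: 1444, 2770, 4720
D1: 788, 2232, 5002
a: 107, 895, 3127

3127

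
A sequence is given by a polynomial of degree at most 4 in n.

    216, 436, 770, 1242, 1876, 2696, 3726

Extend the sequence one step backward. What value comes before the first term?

86

Δ: 220, 334, 472, 634, 820, 1030
Δ²: 114, 138, 162, 186, 210
Δ³: 24, 24, 24, 24
The third differences are constant at 24.
Work back: 114 − 24 = 90;  220 − 90 = 130;  216 − 130 = 86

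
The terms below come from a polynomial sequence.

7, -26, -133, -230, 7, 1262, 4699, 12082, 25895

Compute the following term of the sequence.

49462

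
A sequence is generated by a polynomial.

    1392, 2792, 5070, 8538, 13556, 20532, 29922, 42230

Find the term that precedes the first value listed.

1400  2278  3468  5018  6976  9390  12308
878  1190  1550  1958  2414  2918
312  360  408  456  504
48  48  48  48
The fourth differences are constant at 48.
Work back: 312 − 48 = 264;  878 − 264 = 614;  1400 − 614 = 786;  1392 − 786 = 606

606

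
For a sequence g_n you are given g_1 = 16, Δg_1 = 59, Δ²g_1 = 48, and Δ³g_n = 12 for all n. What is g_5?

588

Build the table forward from the leading diagonal:
D3: 12  12  12  12  12
D2: 48  60  72  84  96
D1: 59  107  167  239  323
g: 16  75  182  349  588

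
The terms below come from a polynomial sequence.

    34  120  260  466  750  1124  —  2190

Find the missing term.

1600

Using the first 6 terms:
First differences: 86  140  206  284  374
Second differences: 54  66  78  90
Third differences: 12  12  12
Constant third difference = 12.
Extend forward: 90 + 12 = 102;  374 + 102 = 476;  1124 + 476 = 1600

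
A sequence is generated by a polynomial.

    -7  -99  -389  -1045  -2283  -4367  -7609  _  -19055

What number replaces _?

Using the first 7 terms:
D1: -92, -290, -656, -1238, -2084, -3242
D2: -198, -366, -582, -846, -1158
D3: -168, -216, -264, -312
D4: -48, -48, -48
Constant fourth difference = -48.
Extend forward: -312 − 48 = -360;  -1158 − 360 = -1518;  -3242 − 1518 = -4760;  -7609 − 4760 = -12369

-12369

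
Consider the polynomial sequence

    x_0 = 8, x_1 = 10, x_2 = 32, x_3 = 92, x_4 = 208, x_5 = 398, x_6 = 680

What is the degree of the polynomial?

3

First differences: 2, 22, 60, 116, 190, 282
Second differences: 20, 38, 56, 74, 92
Third differences: 18, 18, 18, 18
The third differences are constant, so the polynomial has degree 3.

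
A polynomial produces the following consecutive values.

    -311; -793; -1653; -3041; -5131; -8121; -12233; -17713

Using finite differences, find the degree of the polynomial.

Δ: -482, -860, -1388, -2090, -2990, -4112, -5480
Δ²: -378, -528, -702, -900, -1122, -1368
Δ³: -150, -174, -198, -222, -246
Δ⁴: -24, -24, -24, -24
The fourth differences are constant, so the polynomial has degree 4.

4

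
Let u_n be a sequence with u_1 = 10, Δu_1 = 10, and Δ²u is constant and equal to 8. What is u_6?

Build the table forward from the leading diagonal:
D2: 8, 8, 8, 8, 8, 8
D1: 10, 18, 26, 34, 42, 50
u: 10, 20, 38, 64, 98, 140

140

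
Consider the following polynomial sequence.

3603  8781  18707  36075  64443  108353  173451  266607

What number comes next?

396035

Δ: 5178  9926  17368  28368  43910  65098  93156
Δ²: 4748  7442  11000  15542  21188  28058
Δ³: 2694  3558  4542  5646  6870
Δ⁴: 864  984  1104  1224
Δ⁵: 120  120  120
Fifth differences constant at 120.
1224 + 120 = 1344;  6870 + 1344 = 8214;  28058 + 8214 = 36272;  93156 + 36272 = 129428;  266607 + 129428 = 396035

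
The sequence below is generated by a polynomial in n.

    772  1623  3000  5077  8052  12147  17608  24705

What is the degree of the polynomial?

851, 1377, 2077, 2975, 4095, 5461, 7097
526, 700, 898, 1120, 1366, 1636
174, 198, 222, 246, 270
24, 24, 24, 24
The fourth differences are constant, so the polynomial has degree 4.

4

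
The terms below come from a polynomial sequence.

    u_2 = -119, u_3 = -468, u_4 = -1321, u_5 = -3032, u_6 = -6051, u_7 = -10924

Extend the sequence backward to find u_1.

Δ: -349  -853  -1711  -3019  -4873
Δ²: -504  -858  -1308  -1854
Δ³: -354  -450  -546
Δ⁴: -96  -96
The fourth differences are constant at -96.
Work back: -354 + 96 = -258;  -504 + 258 = -246;  -349 + 246 = -103;  -119 + 103 = -16

-16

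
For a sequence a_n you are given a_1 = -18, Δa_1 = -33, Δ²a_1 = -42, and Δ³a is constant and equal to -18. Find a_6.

Build the table forward from the leading diagonal:
Δ³: -18, -18, -18, -18, -18, -18
Δ²: -42, -60, -78, -96, -114, -132
Δ: -33, -75, -135, -213, -309, -423
a: -18, -51, -126, -261, -474, -783

-783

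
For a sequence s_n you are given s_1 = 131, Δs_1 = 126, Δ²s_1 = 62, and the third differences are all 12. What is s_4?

707

Build the table forward from the leading diagonal:
Third differences: 12  12  12  12
Second differences: 62  74  86  98
First differences: 126  188  262  348
s: 131  257  445  707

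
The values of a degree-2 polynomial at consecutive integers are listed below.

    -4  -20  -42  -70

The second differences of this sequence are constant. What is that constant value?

-6

D1: -16, -22, -28
D2: -6, -6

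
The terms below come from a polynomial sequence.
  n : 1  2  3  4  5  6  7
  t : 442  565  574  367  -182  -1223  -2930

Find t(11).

D1: 123 , 9 , -207 , -549 , -1041 , -1707
D2: -114 , -216 , -342 , -492 , -666
D3: -102 , -126 , -150 , -174
D4: -24 , -24 , -24
Constant fourth difference = -24, so extend:
-174 − 24 = -198;  -666 − 198 = -864;  -1707 − 864 = -2571;  -2930 − 2571 = -5501
-198 − 24 = -222;  -864 − 222 = -1086;  -2571 − 1086 = -3657;  -5501 − 3657 = -9158
-222 − 24 = -246;  -1086 − 246 = -1332;  -3657 − 1332 = -4989;  -9158 − 4989 = -14147
-246 − 24 = -270;  -1332 − 270 = -1602;  -4989 − 1602 = -6591;  -14147 − 6591 = -20738

-20738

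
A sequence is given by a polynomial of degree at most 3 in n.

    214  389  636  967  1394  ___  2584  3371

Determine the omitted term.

1929

Using the first 5 terms:
D1: 175, 247, 331, 427
D2: 72, 84, 96
D3: 12, 12
Constant third difference = 12.
Extend forward: 96 + 12 = 108;  427 + 108 = 535;  1394 + 535 = 1929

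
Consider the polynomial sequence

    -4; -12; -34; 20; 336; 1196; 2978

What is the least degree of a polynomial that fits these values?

4

D1: -8, -22, 54, 316, 860, 1782
D2: -14, 76, 262, 544, 922
D3: 90, 186, 282, 378
D4: 96, 96, 96
The fourth differences are constant, so the polynomial has degree 4.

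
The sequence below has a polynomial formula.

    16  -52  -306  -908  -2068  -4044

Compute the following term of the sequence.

-7142

Δ: -68, -254, -602, -1160, -1976
Δ²: -186, -348, -558, -816
Δ³: -162, -210, -258
Δ⁴: -48, -48
Fourth differences constant at -48.
-258 − 48 = -306;  -816 − 306 = -1122;  -1976 − 1122 = -3098;  -4044 − 3098 = -7142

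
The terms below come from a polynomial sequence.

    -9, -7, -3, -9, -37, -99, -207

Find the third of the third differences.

First differences: 2, 4, -6, -28, -62, -108
Second differences: 2, -10, -22, -34, -46
Third differences: -12, -12, -12, -12

-12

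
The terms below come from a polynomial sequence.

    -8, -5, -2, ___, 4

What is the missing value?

1

Using the first 3 terms:
3  3
Constant first difference = 3.
Extend forward: -2 + 3 = 1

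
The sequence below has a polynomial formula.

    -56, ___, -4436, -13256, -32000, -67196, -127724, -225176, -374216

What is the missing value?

-1004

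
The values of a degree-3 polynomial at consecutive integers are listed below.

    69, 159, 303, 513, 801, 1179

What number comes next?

1659

90  144  210  288  378
54  66  78  90
12  12  12
The third differences are constant (12).
90 + 12 = 102;  378 + 102 = 480;  1179 + 480 = 1659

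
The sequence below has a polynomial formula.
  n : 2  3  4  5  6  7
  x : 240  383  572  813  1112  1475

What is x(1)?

First differences: 143  189  241  299  363
Second differences: 46  52  58  64
Third differences: 6  6  6
The third differences are constant at 6.
Work back: 46 − 6 = 40;  143 − 40 = 103;  240 − 103 = 137

137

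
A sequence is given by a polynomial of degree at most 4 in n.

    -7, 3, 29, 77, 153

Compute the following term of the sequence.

263

First differences: 10, 26, 48, 76
Second differences: 16, 22, 28
Third differences: 6, 6
Constant third difference = 6, so extend:
28 + 6 = 34;  76 + 34 = 110;  153 + 110 = 263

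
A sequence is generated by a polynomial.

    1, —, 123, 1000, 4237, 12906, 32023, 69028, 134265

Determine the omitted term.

Using the last 7 terms:
877  3237  8669  19117  37005  65237
2360  5432  10448  17888  28232
3072  5016  7440  10344
1944  2424  2904
480  480
Constant fifth difference = 480.
Extend backward: 1944 − 480 = 1464;  3072 − 1464 = 1608;  2360 − 1608 = 752;  877 − 752 = 125;  123 − 125 = -2

-2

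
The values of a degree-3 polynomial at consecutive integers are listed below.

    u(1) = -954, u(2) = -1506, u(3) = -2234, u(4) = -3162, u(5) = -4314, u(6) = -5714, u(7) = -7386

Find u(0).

Δ: -552, -728, -928, -1152, -1400, -1672
Δ²: -176, -200, -224, -248, -272
Δ³: -24, -24, -24, -24
The third differences are constant at -24.
Work back: -176 + 24 = -152;  -552 + 152 = -400;  -954 + 400 = -554

-554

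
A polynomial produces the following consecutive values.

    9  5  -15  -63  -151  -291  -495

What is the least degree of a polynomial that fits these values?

3

-4, -20, -48, -88, -140, -204
-16, -28, -40, -52, -64
-12, -12, -12, -12
The third differences are constant, so the polynomial has degree 3.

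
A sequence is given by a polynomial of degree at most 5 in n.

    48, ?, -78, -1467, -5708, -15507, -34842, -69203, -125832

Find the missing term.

133

Using the last 7 terms:
-1389, -4241, -9799, -19335, -34361, -56629
-2852, -5558, -9536, -15026, -22268
-2706, -3978, -5490, -7242
-1272, -1512, -1752
-240, -240
Constant fifth difference = -240.
Extend backward: -1272 + 240 = -1032;  -2706 + 1032 = -1674;  -2852 + 1674 = -1178;  -1389 + 1178 = -211;  -78 + 211 = 133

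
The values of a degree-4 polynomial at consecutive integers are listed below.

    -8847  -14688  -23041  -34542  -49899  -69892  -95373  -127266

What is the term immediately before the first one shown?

Δ: -5841  -8353  -11501  -15357  -19993  -25481  -31893
Δ²: -2512  -3148  -3856  -4636  -5488  -6412
Δ³: -636  -708  -780  -852  -924
Δ⁴: -72  -72  -72  -72
The fourth differences are constant at -72.
Work back: -636 + 72 = -564;  -2512 + 564 = -1948;  -5841 + 1948 = -3893;  -8847 + 3893 = -4954

-4954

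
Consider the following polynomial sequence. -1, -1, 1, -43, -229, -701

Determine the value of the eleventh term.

-15751

Δ: 0, 2, -44, -186, -472
Δ²: 2, -46, -142, -286
Δ³: -48, -96, -144
Δ⁴: -48, -48
The fourth differences are constant (-48).
-144 − 48 = -192;  -286 − 192 = -478;  -472 − 478 = -950;  -701 − 950 = -1651
-192 − 48 = -240;  -478 − 240 = -718;  -950 − 718 = -1668;  -1651 − 1668 = -3319
-240 − 48 = -288;  -718 − 288 = -1006;  -1668 − 1006 = -2674;  -3319 − 2674 = -5993
-288 − 48 = -336;  -1006 − 336 = -1342;  -2674 − 1342 = -4016;  -5993 − 4016 = -10009
-336 − 48 = -384;  -1342 − 384 = -1726;  -4016 − 1726 = -5742;  -10009 − 5742 = -15751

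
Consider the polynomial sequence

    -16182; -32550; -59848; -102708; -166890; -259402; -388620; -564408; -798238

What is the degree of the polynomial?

5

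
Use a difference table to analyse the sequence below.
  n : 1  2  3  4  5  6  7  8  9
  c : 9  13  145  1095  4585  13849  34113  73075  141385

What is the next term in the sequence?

Δ: 4, 132, 950, 3490, 9264, 20264, 38962, 68310
Δ²: 128, 818, 2540, 5774, 11000, 18698, 29348
Δ³: 690, 1722, 3234, 5226, 7698, 10650
Δ⁴: 1032, 1512, 1992, 2472, 2952
Δ⁵: 480, 480, 480, 480
The fifth differences are constant (480).
2952 + 480 = 3432;  10650 + 3432 = 14082;  29348 + 14082 = 43430;  68310 + 43430 = 111740;  141385 + 111740 = 253125

253125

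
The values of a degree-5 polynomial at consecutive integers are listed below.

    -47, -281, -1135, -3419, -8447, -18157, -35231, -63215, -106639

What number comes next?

D1: -234, -854, -2284, -5028, -9710, -17074, -27984, -43424
D2: -620, -1430, -2744, -4682, -7364, -10910, -15440
D3: -810, -1314, -1938, -2682, -3546, -4530
D4: -504, -624, -744, -864, -984
D5: -120, -120, -120, -120
Fifth differences constant at -120.
-984 − 120 = -1104;  -4530 − 1104 = -5634;  -15440 − 5634 = -21074;  -43424 − 21074 = -64498;  -106639 − 64498 = -171137

-171137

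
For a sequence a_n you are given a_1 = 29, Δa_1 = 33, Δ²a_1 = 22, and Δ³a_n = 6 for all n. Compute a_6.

Build the table forward from the leading diagonal:
Third differences: 6  6  6  6  6  6
Second differences: 22  28  34  40  46  52
First differences: 33  55  83  117  157  203
a: 29  62  117  200  317  474

474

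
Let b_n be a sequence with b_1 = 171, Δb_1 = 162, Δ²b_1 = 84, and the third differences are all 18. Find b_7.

Build the table forward from the leading diagonal:
Third differences: 18, 18, 18, 18, 18, 18, 18
Second differences: 84, 102, 120, 138, 156, 174, 192
First differences: 162, 246, 348, 468, 606, 762, 936
b: 171, 333, 579, 927, 1395, 2001, 2763

2763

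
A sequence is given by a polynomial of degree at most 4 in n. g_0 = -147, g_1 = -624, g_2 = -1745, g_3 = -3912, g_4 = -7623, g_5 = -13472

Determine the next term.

-22149

D1: -477, -1121, -2167, -3711, -5849
D2: -644, -1046, -1544, -2138
D3: -402, -498, -594
D4: -96, -96
Constant fourth difference = -96, so extend:
-594 − 96 = -690;  -2138 − 690 = -2828;  -5849 − 2828 = -8677;  -13472 − 8677 = -22149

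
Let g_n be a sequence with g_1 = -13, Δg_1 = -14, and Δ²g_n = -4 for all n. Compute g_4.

-67

Build the table forward from the leading diagonal:
Δ²: -4, -4, -4, -4
Δ: -14, -18, -22, -26
g: -13, -27, -45, -67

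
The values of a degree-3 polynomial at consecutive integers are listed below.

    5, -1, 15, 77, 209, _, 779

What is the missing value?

Using the first 5 terms:
-6, 16, 62, 132
22, 46, 70
24, 24
Constant third difference = 24.
Extend forward: 70 + 24 = 94;  132 + 94 = 226;  209 + 226 = 435

435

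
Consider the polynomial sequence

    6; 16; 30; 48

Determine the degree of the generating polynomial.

2

10, 14, 18
4, 4
The second differences are constant, so the polynomial has degree 2.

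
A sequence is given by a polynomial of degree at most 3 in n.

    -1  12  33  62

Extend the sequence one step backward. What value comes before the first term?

D1: 13  21  29
D2: 8  8
The second differences are constant at 8.
Work back: 13 − 8 = 5;  -1 − 5 = -6

-6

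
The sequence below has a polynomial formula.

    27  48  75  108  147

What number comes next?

192

D1: 21 , 27 , 33 , 39
D2: 6 , 6 , 6
Second differences constant at 6.
39 + 6 = 45;  147 + 45 = 192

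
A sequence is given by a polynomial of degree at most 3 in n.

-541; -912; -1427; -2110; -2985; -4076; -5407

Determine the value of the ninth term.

-371, -515, -683, -875, -1091, -1331
-144, -168, -192, -216, -240
-24, -24, -24, -24
Third differences constant at -24.
-240 − 24 = -264;  -1331 − 264 = -1595;  -5407 − 1595 = -7002
-264 − 24 = -288;  -1595 − 288 = -1883;  -7002 − 1883 = -8885

-8885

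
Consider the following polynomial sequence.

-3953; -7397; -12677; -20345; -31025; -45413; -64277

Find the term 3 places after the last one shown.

D1: -3444, -5280, -7668, -10680, -14388, -18864
D2: -1836, -2388, -3012, -3708, -4476
D3: -552, -624, -696, -768
D4: -72, -72, -72
Fourth differences constant at -72.
-768 − 72 = -840;  -4476 − 840 = -5316;  -18864 − 5316 = -24180;  -64277 − 24180 = -88457
-840 − 72 = -912;  -5316 − 912 = -6228;  -24180 − 6228 = -30408;  -88457 − 30408 = -118865
-912 − 72 = -984;  -6228 − 984 = -7212;  -30408 − 7212 = -37620;  -118865 − 37620 = -156485

-156485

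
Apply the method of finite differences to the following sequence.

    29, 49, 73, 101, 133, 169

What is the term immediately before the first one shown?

13

First differences: 20  24  28  32  36
Second differences: 4  4  4  4
The second differences are constant at 4.
Work back: 20 − 4 = 16;  29 − 16 = 13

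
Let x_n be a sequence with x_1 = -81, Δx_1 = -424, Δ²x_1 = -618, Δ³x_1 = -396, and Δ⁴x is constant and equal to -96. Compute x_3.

Build the table forward from the leading diagonal:
D4: -96  -96  -96
D3: -396  -492  -588
D2: -618  -1014  -1506
D1: -424  -1042  -2056
x: -81  -505  -1547

-1547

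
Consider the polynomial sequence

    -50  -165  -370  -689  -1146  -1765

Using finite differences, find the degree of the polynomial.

3

D1: -115, -205, -319, -457, -619
D2: -90, -114, -138, -162
D3: -24, -24, -24
The third differences are constant, so the polynomial has degree 3.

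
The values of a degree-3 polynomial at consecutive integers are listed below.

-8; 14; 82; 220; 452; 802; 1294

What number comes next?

1952

22  68  138  232  350  492
46  70  94  118  142
24  24  24  24
Third differences constant at 24.
142 + 24 = 166;  492 + 166 = 658;  1294 + 658 = 1952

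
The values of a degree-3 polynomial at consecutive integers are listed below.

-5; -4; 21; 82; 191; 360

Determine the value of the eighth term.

Δ: 1  25  61  109  169
Δ²: 24  36  48  60
Δ³: 12  12  12
Third differences constant at 12.
60 + 12 = 72;  169 + 72 = 241;  360 + 241 = 601
72 + 12 = 84;  241 + 84 = 325;  601 + 325 = 926

926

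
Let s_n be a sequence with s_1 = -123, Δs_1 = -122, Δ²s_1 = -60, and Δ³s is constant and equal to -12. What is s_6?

-1453

Build the table forward from the leading diagonal:
D3: -12, -12, -12, -12, -12, -12
D2: -60, -72, -84, -96, -108, -120
D1: -122, -182, -254, -338, -434, -542
s: -123, -245, -427, -681, -1019, -1453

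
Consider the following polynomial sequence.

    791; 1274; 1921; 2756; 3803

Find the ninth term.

10591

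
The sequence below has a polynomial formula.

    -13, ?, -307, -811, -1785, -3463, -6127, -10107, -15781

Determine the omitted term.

-87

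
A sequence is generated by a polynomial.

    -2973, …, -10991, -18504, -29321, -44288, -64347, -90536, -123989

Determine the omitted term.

-6032

Using the last 7 terms:
D1: -7513  -10817  -14967  -20059  -26189  -33453
D2: -3304  -4150  -5092  -6130  -7264
D3: -846  -942  -1038  -1134
D4: -96  -96  -96
Constant fourth difference = -96.
Extend backward: -846 + 96 = -750;  -3304 + 750 = -2554;  -7513 + 2554 = -4959;  -10991 + 4959 = -6032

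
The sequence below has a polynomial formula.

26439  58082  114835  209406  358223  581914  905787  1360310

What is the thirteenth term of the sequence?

31643 , 56753 , 94571 , 148817 , 223691 , 323873 , 454523
25110 , 37818 , 54246 , 74874 , 100182 , 130650
12708 , 16428 , 20628 , 25308 , 30468
3720 , 4200 , 4680 , 5160
480 , 480 , 480
Fifth differences constant at 480.
5160 + 480 = 5640;  30468 + 5640 = 36108;  130650 + 36108 = 166758;  454523 + 166758 = 621281;  1360310 + 621281 = 1981591
5640 + 480 = 6120;  36108 + 6120 = 42228;  166758 + 42228 = 208986;  621281 + 208986 = 830267;  1981591 + 830267 = 2811858
6120 + 480 = 6600;  42228 + 6600 = 48828;  208986 + 48828 = 257814;  830267 + 257814 = 1088081;  2811858 + 1088081 = 3899939
6600 + 480 = 7080;  48828 + 7080 = 55908;  257814 + 55908 = 313722;  1088081 + 313722 = 1401803;  3899939 + 1401803 = 5301742
7080 + 480 = 7560;  55908 + 7560 = 63468;  313722 + 63468 = 377190;  1401803 + 377190 = 1778993;  5301742 + 1778993 = 7080735

7080735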